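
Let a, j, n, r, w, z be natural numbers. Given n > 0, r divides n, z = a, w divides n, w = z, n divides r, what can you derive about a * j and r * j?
a * j ≤ r * j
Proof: Because n divides r and r divides n, n = r. Since w = z and w divides n, z divides n. Since n > 0, z ≤ n. Since n = r, z ≤ r. z = a, so a ≤ r. By multiplying by a non-negative, a * j ≤ r * j.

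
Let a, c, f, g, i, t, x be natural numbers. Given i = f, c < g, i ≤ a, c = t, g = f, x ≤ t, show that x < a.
Since g = f and c < g, c < f. c = t, so t < f. x ≤ t, so x < f. From i = f and i ≤ a, f ≤ a. x < f, so x < a.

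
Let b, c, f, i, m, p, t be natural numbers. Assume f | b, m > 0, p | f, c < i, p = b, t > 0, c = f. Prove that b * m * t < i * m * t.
p = b and p | f, therefore b | f. f | b, so f = b. c = f and c < i, thus f < i. f = b, so b < i. m > 0, so b * m < i * m. t > 0, so b * m * t < i * m * t.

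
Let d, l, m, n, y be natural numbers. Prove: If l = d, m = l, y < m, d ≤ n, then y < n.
m = l and y < m, therefore y < l. l = d, so y < d. d ≤ n, so y < n.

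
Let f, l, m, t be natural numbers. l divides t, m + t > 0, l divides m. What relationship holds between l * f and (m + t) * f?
l * f ≤ (m + t) * f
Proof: Since l divides m and l divides t, l divides m + t. m + t > 0, so l ≤ m + t. By multiplying by a non-negative, l * f ≤ (m + t) * f.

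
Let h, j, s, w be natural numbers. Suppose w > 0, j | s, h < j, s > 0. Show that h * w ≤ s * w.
Because j | s and s > 0, j ≤ s. h < j, so h < s. w > 0, so h * w < s * w. Then h * w ≤ s * w.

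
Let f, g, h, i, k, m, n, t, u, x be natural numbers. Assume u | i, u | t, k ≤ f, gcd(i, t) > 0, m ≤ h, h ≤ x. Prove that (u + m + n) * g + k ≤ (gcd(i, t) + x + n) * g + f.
From u | i and u | t, u | gcd(i, t). Since gcd(i, t) > 0, u ≤ gcd(i, t). m ≤ h and h ≤ x, therefore m ≤ x. u ≤ gcd(i, t), so u + m ≤ gcd(i, t) + x. Then u + m + n ≤ gcd(i, t) + x + n. Then (u + m + n) * g ≤ (gcd(i, t) + x + n) * g. Since k ≤ f, (u + m + n) * g + k ≤ (gcd(i, t) + x + n) * g + f.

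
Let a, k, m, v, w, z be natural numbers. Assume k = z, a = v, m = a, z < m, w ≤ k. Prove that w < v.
From m = a and a = v, m = v. From k = z and w ≤ k, w ≤ z. Because z < m, w < m. m = v, so w < v.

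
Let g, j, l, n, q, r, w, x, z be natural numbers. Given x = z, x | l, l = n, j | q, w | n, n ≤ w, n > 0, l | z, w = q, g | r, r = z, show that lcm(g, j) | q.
From w | n and n > 0, w ≤ n. Since n ≤ w, n = w. w = q, so n = q. x = z and x | l, thus z | l. Since l | z, z = l. r = z, so r = l. l = n, so r = n. g | r, so g | n. Since n = q, g | q. j | q, so lcm(g, j) | q.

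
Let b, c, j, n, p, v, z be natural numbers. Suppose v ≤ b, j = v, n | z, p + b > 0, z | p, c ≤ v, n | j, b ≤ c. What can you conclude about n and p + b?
n ≤ p + b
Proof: n | z and z | p, hence n | p. Because b ≤ c and c ≤ v, b ≤ v. Since v ≤ b, v = b. j = v, so j = b. n | j, so n | b. n | p, so n | p + b. Since p + b > 0, n ≤ p + b.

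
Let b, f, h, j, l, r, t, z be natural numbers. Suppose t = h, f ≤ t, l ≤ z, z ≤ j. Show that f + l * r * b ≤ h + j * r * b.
t = h and f ≤ t, thus f ≤ h. l ≤ z and z ≤ j, hence l ≤ j. Then l * r ≤ j * r. Then l * r * b ≤ j * r * b. Since f ≤ h, f + l * r * b ≤ h + j * r * b.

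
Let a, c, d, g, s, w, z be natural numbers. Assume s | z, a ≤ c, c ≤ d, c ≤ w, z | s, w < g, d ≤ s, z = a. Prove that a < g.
s | z and z | s, therefore s = z. z = a, so s = a. c ≤ d and d ≤ s, so c ≤ s. s = a, so c ≤ a. a ≤ c, so c = a. Since c ≤ w, a ≤ w. Because w < g, a < g.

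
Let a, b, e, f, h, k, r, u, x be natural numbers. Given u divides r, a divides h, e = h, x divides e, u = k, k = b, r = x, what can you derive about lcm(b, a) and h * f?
lcm(b, a) divides h * f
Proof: Since u = k and u divides r, k divides r. From r = x, k divides x. e = h and x divides e, so x divides h. Since k divides x, k divides h. k = b, so b divides h. Since a divides h, lcm(b, a) divides h. Then lcm(b, a) divides h * f.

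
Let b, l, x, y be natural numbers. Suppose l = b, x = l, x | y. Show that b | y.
Since x = l and x | y, l | y. Since l = b, b | y.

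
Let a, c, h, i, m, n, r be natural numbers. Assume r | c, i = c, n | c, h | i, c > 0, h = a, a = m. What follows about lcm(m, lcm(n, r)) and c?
lcm(m, lcm(n, r)) ≤ c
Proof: From h = a and a = m, h = m. i = c and h | i, therefore h | c. h = m, so m | c. From n | c and r | c, lcm(n, r) | c. From m | c, lcm(m, lcm(n, r)) | c. Since c > 0, lcm(m, lcm(n, r)) ≤ c.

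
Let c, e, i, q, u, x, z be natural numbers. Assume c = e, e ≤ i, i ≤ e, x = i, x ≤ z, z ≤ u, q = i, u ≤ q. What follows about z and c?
z = c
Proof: e ≤ i and i ≤ e, so e = i. c = e, so c = i. Since x = i and x ≤ z, i ≤ z. q = i and u ≤ q, thus u ≤ i. Since z ≤ u, z ≤ i. Since i ≤ z, i = z. Since c = i, c = z. Then z = c.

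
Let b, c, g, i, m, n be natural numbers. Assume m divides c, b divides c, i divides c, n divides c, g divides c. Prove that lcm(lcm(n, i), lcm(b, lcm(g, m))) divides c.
From n divides c and i divides c, lcm(n, i) divides c. g divides c and m divides c, thus lcm(g, m) divides c. b divides c, so lcm(b, lcm(g, m)) divides c. lcm(n, i) divides c, so lcm(lcm(n, i), lcm(b, lcm(g, m))) divides c.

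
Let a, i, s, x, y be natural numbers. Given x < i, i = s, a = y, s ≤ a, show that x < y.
i = s and x < i, hence x < s. a = y and s ≤ a, so s ≤ y. x < s, so x < y.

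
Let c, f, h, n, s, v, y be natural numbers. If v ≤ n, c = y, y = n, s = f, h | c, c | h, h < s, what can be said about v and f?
v < f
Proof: c = y and y = n, hence c = n. h | c and c | h, therefore h = c. h < s, so c < s. From s = f, c < f. Since c = n, n < f. Since v ≤ n, v < f.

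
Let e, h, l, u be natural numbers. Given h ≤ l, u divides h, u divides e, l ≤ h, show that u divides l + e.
h ≤ l and l ≤ h, so h = l. Since u divides h, u divides l. Because u divides e, u divides l + e.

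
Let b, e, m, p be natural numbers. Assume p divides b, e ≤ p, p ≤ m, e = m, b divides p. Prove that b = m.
e = m and e ≤ p, therefore m ≤ p. Since p ≤ m, m = p. Since p divides b and b divides p, p = b. Since m = p, m = b. Then b = m.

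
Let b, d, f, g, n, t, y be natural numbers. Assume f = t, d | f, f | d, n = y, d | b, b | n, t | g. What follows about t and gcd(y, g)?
t | gcd(y, g)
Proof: d | f and f | d, so d = f. d | b and b | n, hence d | n. n = y, so d | y. d = f, so f | y. Since f = t, t | y. t | g, so t | gcd(y, g).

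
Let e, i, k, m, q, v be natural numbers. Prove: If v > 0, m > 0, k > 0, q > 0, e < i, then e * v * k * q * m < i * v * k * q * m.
e < i and v > 0. By multiplying by a positive, e * v < i * v. Since k > 0, by multiplying by a positive, e * v * k < i * v * k. Combining with q > 0, by multiplying by a positive, e * v * k * q < i * v * k * q. From m > 0, by multiplying by a positive, e * v * k * q * m < i * v * k * q * m.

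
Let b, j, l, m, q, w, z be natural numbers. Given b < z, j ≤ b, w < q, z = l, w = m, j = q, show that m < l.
w = m and w < q, therefore m < q. z = l and b < z, therefore b < l. From j ≤ b, j < l. j = q, so q < l. Since m < q, m < l.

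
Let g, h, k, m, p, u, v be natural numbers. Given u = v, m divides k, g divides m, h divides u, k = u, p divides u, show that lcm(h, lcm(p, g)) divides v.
k = u and m divides k, therefore m divides u. Since g divides m, g divides u. Because p divides u, lcm(p, g) divides u. Since h divides u, lcm(h, lcm(p, g)) divides u. u = v, so lcm(h, lcm(p, g)) divides v.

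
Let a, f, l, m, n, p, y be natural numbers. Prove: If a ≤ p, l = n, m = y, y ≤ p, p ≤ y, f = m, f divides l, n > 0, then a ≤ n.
Because y ≤ p and p ≤ y, y = p. Since m = y, m = p. f = m and f divides l, so m divides l. Since m = p, p divides l. l = n, so p divides n. Since n > 0, p ≤ n. Since a ≤ p, a ≤ n.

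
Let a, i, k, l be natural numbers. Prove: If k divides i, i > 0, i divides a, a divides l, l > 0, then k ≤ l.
k divides i and i > 0, therefore k ≤ i. Since i divides a and a divides l, i divides l. From l > 0, i ≤ l. k ≤ i, so k ≤ l.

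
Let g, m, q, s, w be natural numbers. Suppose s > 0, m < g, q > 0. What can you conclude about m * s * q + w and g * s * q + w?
m * s * q + w < g * s * q + w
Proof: Because m < g and s > 0, by multiplying by a positive, m * s < g * s. Combining with q > 0, by multiplying by a positive, m * s * q < g * s * q. Then m * s * q + w < g * s * q + w.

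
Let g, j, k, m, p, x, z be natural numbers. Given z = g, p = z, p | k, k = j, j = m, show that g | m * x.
p = z and z = g, therefore p = g. k = j and p | k, so p | j. Since j = m, p | m. From p = g, g | m. Then g | m * x.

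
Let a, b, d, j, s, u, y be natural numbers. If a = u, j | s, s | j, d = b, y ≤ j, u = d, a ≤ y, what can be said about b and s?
b ≤ s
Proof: Since u = d and d = b, u = b. Since j | s and s | j, j = s. a ≤ y and y ≤ j, thus a ≤ j. j = s, so a ≤ s. a = u, so u ≤ s. Since u = b, b ≤ s.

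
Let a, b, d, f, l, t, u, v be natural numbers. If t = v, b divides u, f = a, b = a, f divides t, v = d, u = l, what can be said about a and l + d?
a divides l + d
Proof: Because u = l and b divides u, b divides l. Because b = a, a divides l. From t = v and v = d, t = d. Since f divides t, f divides d. Since f = a, a divides d. Since a divides l, a divides l + d.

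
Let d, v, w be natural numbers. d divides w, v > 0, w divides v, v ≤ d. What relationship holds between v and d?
v = d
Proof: d divides w and w divides v, so d divides v. v > 0, so d ≤ v. v ≤ d, so v = d.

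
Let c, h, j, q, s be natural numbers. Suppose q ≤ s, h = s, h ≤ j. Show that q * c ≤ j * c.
Since h = s and h ≤ j, s ≤ j. Since q ≤ s, q ≤ j. Then q * c ≤ j * c.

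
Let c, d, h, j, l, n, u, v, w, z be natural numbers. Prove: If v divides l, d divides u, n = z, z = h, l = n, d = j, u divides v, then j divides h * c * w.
l = n and n = z, therefore l = z. v divides l, so v divides z. From u divides v, u divides z. z = h, so u divides h. d divides u, so d divides h. d = j, so j divides h. Then j divides h * c. Then j divides h * c * w.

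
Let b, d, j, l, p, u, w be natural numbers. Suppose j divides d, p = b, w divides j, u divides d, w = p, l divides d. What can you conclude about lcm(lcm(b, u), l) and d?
lcm(lcm(b, u), l) divides d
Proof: Because w = p and p = b, w = b. From w divides j, b divides j. j divides d, so b divides d. Since u divides d, lcm(b, u) divides d. Since l divides d, lcm(lcm(b, u), l) divides d.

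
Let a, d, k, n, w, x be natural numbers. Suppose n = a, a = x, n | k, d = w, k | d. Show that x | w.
Because n = a and a = x, n = x. d = w and k | d, thus k | w. n | k, so n | w. Since n = x, x | w.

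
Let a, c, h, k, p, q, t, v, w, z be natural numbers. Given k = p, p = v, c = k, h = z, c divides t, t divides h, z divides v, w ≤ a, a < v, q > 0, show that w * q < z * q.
From k = p and p = v, k = v. From c divides t and t divides h, c divides h. h = z, so c divides z. c = k, so k divides z. k = v, so v divides z. Since z divides v, v = z. From w ≤ a and a < v, w < v. Since v = z, w < z. From q > 0, by multiplying by a positive, w * q < z * q.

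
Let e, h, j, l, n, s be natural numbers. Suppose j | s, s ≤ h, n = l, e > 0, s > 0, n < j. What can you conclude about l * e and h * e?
l * e < h * e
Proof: n = l and n < j, thus l < j. From j | s and s > 0, j ≤ s. From s ≤ h, j ≤ h. Since l < j, l < h. Since e > 0, l * e < h * e.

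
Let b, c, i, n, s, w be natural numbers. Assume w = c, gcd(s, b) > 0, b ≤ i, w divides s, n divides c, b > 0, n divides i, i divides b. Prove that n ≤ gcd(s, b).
Because w = c and w divides s, c divides s. From n divides c, n divides s. Because i divides b and b > 0, i ≤ b. b ≤ i, so i = b. n divides i, so n divides b. n divides s, so n divides gcd(s, b). Because gcd(s, b) > 0, n ≤ gcd(s, b).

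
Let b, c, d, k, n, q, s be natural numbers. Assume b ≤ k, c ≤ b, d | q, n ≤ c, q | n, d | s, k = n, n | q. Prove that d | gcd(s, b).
q | n and n | q, hence q = n. n ≤ c and c ≤ b, therefore n ≤ b. k = n and b ≤ k, hence b ≤ n. n ≤ b, so n = b. q = n, so q = b. Since d | q, d | b. Since d | s, d | gcd(s, b).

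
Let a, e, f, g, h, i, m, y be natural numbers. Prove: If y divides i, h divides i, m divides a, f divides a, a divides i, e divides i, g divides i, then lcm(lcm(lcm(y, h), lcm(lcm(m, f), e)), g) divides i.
y divides i and h divides i, so lcm(y, h) divides i. m divides a and f divides a, therefore lcm(m, f) divides a. From a divides i, lcm(m, f) divides i. e divides i, so lcm(lcm(m, f), e) divides i. lcm(y, h) divides i, so lcm(lcm(y, h), lcm(lcm(m, f), e)) divides i. g divides i, so lcm(lcm(lcm(y, h), lcm(lcm(m, f), e)), g) divides i.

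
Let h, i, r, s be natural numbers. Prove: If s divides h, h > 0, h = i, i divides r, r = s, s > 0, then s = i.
s divides h and h > 0, thus s ≤ h. Since h = i, s ≤ i. r = s and i divides r, therefore i divides s. Since s > 0, i ≤ s. Since s ≤ i, s = i.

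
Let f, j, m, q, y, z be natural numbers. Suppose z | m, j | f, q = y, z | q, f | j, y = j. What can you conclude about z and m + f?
z | m + f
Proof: Since q = y and y = j, q = j. j | f and f | j, hence j = f. Since q = j, q = f. Since z | q, z | f. z | m, so z | m + f.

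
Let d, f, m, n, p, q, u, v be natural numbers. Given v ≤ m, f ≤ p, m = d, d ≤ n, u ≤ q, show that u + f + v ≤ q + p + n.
u ≤ q and f ≤ p, therefore u + f ≤ q + p. m = d and v ≤ m, hence v ≤ d. Since d ≤ n, v ≤ n. Since u + f ≤ q + p, u + f + v ≤ q + p + n.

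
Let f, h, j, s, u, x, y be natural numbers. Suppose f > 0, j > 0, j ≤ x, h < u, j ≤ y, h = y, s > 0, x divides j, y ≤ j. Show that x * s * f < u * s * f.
From y ≤ j and j ≤ y, y = j. x divides j and j > 0, hence x ≤ j. j ≤ x, so j = x. Since y = j, y = x. h = y and h < u, therefore y < u. Since y = x, x < u. From s > 0, by multiplying by a positive, x * s < u * s. Using f > 0, by multiplying by a positive, x * s * f < u * s * f.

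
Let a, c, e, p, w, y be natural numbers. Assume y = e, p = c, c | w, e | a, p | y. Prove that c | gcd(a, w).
Because p = c and p | y, c | y. From y = e, c | e. e | a, so c | a. Since c | w, c | gcd(a, w).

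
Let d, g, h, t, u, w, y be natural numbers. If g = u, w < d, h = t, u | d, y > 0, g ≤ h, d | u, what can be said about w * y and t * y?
w * y < t * y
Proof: u | d and d | u, so u = d. Since g = u, g = d. Because h = t and g ≤ h, g ≤ t. g = d, so d ≤ t. Since w < d, w < t. Because y > 0, w * y < t * y.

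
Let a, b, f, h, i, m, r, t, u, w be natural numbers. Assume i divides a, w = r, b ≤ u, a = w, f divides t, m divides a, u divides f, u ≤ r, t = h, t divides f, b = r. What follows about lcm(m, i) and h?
lcm(m, i) divides h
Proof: From a = w and w = r, a = r. m divides a and i divides a, hence lcm(m, i) divides a. Since a = r, lcm(m, i) divides r. b = r and b ≤ u, thus r ≤ u. Because u ≤ r, u = r. Since f divides t and t divides f, f = t. u divides f, so u divides t. t = h, so u divides h. u = r, so r divides h. Since lcm(m, i) divides r, lcm(m, i) divides h.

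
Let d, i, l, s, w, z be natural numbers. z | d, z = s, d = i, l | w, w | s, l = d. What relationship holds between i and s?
i = s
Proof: z = s and z | d, so s | d. l = d and l | w, therefore d | w. Since w | s, d | s. Because s | d, s = d. Since d = i, s = i. Then i = s.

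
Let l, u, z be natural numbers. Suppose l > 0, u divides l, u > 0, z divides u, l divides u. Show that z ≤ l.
u divides l and l > 0, therefore u ≤ l. From l divides u and u > 0, l ≤ u. u ≤ l, so u = l. From z divides u and u > 0, z ≤ u. u = l, so z ≤ l.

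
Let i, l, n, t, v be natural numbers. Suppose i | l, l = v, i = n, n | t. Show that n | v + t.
Because i = n and i | l, n | l. Since l = v, n | v. n | t, so n | v + t.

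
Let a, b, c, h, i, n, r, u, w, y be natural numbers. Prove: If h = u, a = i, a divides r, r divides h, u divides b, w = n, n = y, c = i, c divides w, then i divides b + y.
a divides r and r divides h, thus a divides h. Since a = i, i divides h. Since h = u, i divides u. u divides b, so i divides b. w = n and n = y, so w = y. Since c = i and c divides w, i divides w. Since w = y, i divides y. Since i divides b, i divides b + y.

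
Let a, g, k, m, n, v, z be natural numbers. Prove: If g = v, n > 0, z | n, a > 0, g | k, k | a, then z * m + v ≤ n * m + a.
Since z | n and n > 0, z ≤ n. Then z * m ≤ n * m. From g | k and k | a, g | a. a > 0, so g ≤ a. From g = v, v ≤ a. Since z * m ≤ n * m, z * m + v ≤ n * m + a.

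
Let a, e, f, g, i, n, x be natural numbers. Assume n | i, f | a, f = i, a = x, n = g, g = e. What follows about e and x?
e | x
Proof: Because n = g and n | i, g | i. g = e, so e | i. f = i and f | a, thus i | a. a = x, so i | x. e | i, so e | x.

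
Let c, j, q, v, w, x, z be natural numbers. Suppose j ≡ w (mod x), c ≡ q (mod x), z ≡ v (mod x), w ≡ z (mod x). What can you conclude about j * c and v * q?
j * c ≡ v * q (mod x)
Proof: Since j ≡ w (mod x) and w ≡ z (mod x), j ≡ z (mod x). Since z ≡ v (mod x), j ≡ v (mod x). c ≡ q (mod x), so j * c ≡ v * q (mod x).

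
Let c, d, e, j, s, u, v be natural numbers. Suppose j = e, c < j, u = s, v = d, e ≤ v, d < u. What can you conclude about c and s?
c < s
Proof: j = e and c < j, hence c < e. Because v = d and e ≤ v, e ≤ d. d < u, so e < u. Since u = s, e < s. Since c < e, c < s.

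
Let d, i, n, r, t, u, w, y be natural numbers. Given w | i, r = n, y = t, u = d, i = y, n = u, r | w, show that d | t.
Since r = n and n = u, r = u. u = d, so r = d. r | w and w | i, therefore r | i. i = y, so r | y. Since y = t, r | t. Since r = d, d | t.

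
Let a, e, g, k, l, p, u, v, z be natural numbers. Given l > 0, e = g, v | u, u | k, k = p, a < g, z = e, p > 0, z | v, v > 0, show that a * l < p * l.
z = e and z | v, thus e | v. v > 0, so e ≤ v. Since e = g, g ≤ v. Because a < g, a < v. From k = p and u | k, u | p. v | u, so v | p. From p > 0, v ≤ p. From a < v, a < p. l > 0, so a * l < p * l.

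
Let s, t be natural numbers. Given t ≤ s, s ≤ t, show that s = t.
From s ≤ t and t ≤ s, by antisymmetry, s = t.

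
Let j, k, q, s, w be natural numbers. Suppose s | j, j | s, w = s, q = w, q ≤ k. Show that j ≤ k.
Because s | j and j | s, s = j. q = w and q ≤ k, so w ≤ k. Since w = s, s ≤ k. From s = j, j ≤ k.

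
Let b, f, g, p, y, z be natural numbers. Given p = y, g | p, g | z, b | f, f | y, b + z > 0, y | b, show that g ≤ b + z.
b | f and f | y, hence b | y. Since y | b, y = b. p = y, so p = b. From g | p, g | b. Since g | z, g | b + z. Since b + z > 0, g ≤ b + z.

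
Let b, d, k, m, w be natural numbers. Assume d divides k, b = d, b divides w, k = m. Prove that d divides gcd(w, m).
Since b = d and b divides w, d divides w. k = m and d divides k, so d divides m. d divides w, so d divides gcd(w, m).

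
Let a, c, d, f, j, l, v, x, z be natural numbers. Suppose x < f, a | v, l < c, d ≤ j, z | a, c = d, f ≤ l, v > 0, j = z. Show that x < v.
From c = d and l < c, l < d. Since f ≤ l, f < d. Since x < f, x < d. Since j = z and d ≤ j, d ≤ z. x < d, so x < z. From z | a and a | v, z | v. Since v > 0, z ≤ v. x < z, so x < v.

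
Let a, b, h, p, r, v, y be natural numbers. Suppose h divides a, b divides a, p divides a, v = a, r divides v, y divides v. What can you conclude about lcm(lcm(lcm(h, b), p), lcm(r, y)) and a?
lcm(lcm(lcm(h, b), p), lcm(r, y)) divides a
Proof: h divides a and b divides a, therefore lcm(h, b) divides a. Since p divides a, lcm(lcm(h, b), p) divides a. From r divides v and y divides v, lcm(r, y) divides v. v = a, so lcm(r, y) divides a. lcm(lcm(h, b), p) divides a, so lcm(lcm(lcm(h, b), p), lcm(r, y)) divides a.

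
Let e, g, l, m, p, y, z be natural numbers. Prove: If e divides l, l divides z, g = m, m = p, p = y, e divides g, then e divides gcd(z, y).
e divides l and l divides z, therefore e divides z. g = m and m = p, thus g = p. Since p = y, g = y. Since e divides g, e divides y. Since e divides z, e divides gcd(z, y).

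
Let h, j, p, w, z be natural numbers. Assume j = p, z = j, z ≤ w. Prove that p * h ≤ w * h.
z = j and j = p, therefore z = p. Because z ≤ w, p ≤ w. By multiplying by a non-negative, p * h ≤ w * h.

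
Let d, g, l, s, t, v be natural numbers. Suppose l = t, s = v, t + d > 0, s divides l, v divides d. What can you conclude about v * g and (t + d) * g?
v * g ≤ (t + d) * g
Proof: s = v and s divides l, therefore v divides l. l = t, so v divides t. Since v divides d, v divides t + d. t + d > 0, so v ≤ t + d. By multiplying by a non-negative, v * g ≤ (t + d) * g.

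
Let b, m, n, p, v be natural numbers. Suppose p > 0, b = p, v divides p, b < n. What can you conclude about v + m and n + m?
v + m < n + m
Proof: v divides p and p > 0, so v ≤ p. b = p and b < n, therefore p < n. v ≤ p, so v < n. Then v + m < n + m.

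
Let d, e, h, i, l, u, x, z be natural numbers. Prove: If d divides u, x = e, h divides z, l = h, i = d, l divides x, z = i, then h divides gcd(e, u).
x = e and l divides x, thus l divides e. l = h, so h divides e. Because z = i and i = d, z = d. Since h divides z, h divides d. Because d divides u, h divides u. Since h divides e, h divides gcd(e, u).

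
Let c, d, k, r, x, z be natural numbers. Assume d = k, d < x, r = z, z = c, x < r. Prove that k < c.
Since d = k and d < x, k < x. r = z and z = c, so r = c. x < r, so x < c. Since k < x, k < c.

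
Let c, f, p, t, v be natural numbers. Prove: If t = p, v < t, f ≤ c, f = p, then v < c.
t = p and v < t, so v < p. f = p and f ≤ c, so p ≤ c. Since v < p, v < c.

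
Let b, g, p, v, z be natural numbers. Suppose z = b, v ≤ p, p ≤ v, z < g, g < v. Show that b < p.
v ≤ p and p ≤ v, so v = p. z < g and g < v, so z < v. Since v = p, z < p. Since z = b, b < p.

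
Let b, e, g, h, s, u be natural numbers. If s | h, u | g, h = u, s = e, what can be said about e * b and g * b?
e * b | g * b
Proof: Since h = u and s | h, s | u. Because u | g, s | g. s = e, so e | g. Then e * b | g * b.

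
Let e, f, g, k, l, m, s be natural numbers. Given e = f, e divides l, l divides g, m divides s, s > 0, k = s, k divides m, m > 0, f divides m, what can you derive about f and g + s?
f divides g + s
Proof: e divides l and l divides g, so e divides g. From e = f, f divides g. m divides s and s > 0, hence m ≤ s. k = s and k divides m, thus s divides m. m > 0, so s ≤ m. From m ≤ s, m = s. f divides m, so f divides s. Since f divides g, f divides g + s.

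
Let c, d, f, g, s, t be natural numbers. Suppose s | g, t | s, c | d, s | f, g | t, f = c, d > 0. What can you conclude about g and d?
g ≤ d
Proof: From g | t and t | s, g | s. s | g, so s = g. Since f = c and s | f, s | c. Since c | d, s | d. Since d > 0, s ≤ d. s = g, so g ≤ d.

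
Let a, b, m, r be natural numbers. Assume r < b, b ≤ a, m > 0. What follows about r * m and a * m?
r * m < a * m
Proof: r < b and b ≤ a, therefore r < a. m > 0, so r * m < a * m.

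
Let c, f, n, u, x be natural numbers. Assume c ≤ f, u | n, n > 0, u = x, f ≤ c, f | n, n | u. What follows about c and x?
c ≤ x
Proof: Because n | u and u | n, n = u. u = x, so n = x. Because f ≤ c and c ≤ f, f = c. f | n and n > 0, so f ≤ n. From f = c, c ≤ n. Since n = x, c ≤ x.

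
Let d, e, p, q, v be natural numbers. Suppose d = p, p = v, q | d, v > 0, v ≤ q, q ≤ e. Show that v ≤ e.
Because d = p and p = v, d = v. q | d, so q | v. Since v > 0, q ≤ v. v ≤ q, so q = v. Since q ≤ e, v ≤ e.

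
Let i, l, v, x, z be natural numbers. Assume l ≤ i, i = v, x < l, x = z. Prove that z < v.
x < l and l ≤ i, therefore x < i. Since i = v, x < v. From x = z, z < v.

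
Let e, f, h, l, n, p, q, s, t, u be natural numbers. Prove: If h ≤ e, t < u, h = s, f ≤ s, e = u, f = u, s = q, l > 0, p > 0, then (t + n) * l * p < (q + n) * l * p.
Since f = u and f ≤ s, u ≤ s. h = s and h ≤ e, hence s ≤ e. Because e = u, s ≤ u. u ≤ s, so u = s. s = q, so u = q. Since t < u, t < q. Then t + n < q + n. Combining with l > 0, by multiplying by a positive, (t + n) * l < (q + n) * l. Since p > 0, by multiplying by a positive, (t + n) * l * p < (q + n) * l * p.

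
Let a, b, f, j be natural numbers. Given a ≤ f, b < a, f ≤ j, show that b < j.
Because b < a and a ≤ f, b < f. Since f ≤ j, b < j.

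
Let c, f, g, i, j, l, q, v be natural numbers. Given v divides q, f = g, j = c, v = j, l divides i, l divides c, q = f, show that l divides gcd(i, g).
v = j and v divides q, so j divides q. q = f, so j divides f. Since f = g, j divides g. Since j = c, c divides g. Since l divides c, l divides g. Since l divides i, l divides gcd(i, g).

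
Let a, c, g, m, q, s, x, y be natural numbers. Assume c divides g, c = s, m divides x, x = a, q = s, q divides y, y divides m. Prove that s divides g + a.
c = s and c divides g, so s divides g. Since q = s and q divides y, s divides y. y divides m, so s divides m. m divides x, so s divides x. From x = a, s divides a. s divides g, so s divides g + a.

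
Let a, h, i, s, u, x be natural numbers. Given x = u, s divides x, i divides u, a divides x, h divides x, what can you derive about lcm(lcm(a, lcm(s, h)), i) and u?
lcm(lcm(a, lcm(s, h)), i) divides u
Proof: s divides x and h divides x, thus lcm(s, h) divides x. From a divides x, lcm(a, lcm(s, h)) divides x. x = u, so lcm(a, lcm(s, h)) divides u. Because i divides u, lcm(lcm(a, lcm(s, h)), i) divides u.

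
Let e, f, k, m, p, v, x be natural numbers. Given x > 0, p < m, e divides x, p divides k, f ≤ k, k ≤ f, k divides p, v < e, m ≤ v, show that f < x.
p divides k and k divides p, therefore p = k. k ≤ f and f ≤ k, thus k = f. Since p = k, p = f. Because m ≤ v and v < e, m < e. Since p < m, p < e. Because e divides x and x > 0, e ≤ x. From p < e, p < x. p = f, so f < x.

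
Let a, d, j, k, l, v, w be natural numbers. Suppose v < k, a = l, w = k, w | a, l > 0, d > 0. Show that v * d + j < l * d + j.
From w = k and w | a, k | a. a = l, so k | l. Since l > 0, k ≤ l. v < k, so v < l. d > 0, so v * d < l * d. Then v * d + j < l * d + j.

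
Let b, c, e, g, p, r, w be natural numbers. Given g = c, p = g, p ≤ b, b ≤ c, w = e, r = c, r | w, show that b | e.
p = g and p ≤ b, hence g ≤ b. Since g = c, c ≤ b. Since b ≤ c, c = b. r = c and r | w, hence c | w. w = e, so c | e. Since c = b, b | e.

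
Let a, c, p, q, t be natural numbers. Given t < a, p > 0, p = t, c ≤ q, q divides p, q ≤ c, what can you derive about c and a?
c < a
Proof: q ≤ c and c ≤ q, hence q = c. From q divides p and p > 0, q ≤ p. Since q = c, c ≤ p. Since p = t, c ≤ t. t < a, so c < a.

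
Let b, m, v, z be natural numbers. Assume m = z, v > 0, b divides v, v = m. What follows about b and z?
b ≤ z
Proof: v = m and m = z, therefore v = z. b divides v and v > 0, thus b ≤ v. Because v = z, b ≤ z.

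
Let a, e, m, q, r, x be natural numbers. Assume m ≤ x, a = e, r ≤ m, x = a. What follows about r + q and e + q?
r + q ≤ e + q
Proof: x = a and m ≤ x, hence m ≤ a. Since r ≤ m, r ≤ a. Since a = e, r ≤ e. Then r + q ≤ e + q.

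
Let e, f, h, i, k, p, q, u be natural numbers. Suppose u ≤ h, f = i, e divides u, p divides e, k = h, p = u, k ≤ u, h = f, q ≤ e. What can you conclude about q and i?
q ≤ i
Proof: Since h = f and f = i, h = i. From k = h and k ≤ u, h ≤ u. Since u ≤ h, u = h. p = u and p divides e, hence u divides e. e divides u, so e = u. Since q ≤ e, q ≤ u. From u = h, q ≤ h. Since h = i, q ≤ i.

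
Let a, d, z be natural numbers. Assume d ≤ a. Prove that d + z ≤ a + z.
d ≤ a. By adding to both sides, d + z ≤ a + z.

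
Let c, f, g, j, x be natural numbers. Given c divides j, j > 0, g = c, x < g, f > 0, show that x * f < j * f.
g = c and x < g, thus x < c. c divides j and j > 0, so c ≤ j. From x < c, x < j. Combining with f > 0, by multiplying by a positive, x * f < j * f.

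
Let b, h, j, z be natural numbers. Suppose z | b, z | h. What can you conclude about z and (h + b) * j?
z | (h + b) * j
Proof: z | h and z | b, therefore z | h + b. Then z | (h + b) * j.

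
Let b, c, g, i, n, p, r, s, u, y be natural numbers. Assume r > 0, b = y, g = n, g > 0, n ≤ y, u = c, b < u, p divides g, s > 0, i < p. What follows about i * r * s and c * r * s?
i * r * s < c * r * s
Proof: Because p divides g and g > 0, p ≤ g. Since i < p, i < g. g = n, so i < n. From b = y and b < u, y < u. Since n ≤ y, n < u. Since u = c, n < c. i < n, so i < c. Since r > 0, by multiplying by a positive, i * r < c * r. Since s > 0, by multiplying by a positive, i * r * s < c * r * s.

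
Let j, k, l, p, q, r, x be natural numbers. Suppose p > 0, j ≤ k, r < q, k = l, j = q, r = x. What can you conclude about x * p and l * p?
x * p < l * p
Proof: From j = q and j ≤ k, q ≤ k. Since k = l, q ≤ l. Since r < q, r < l. r = x, so x < l. Since p > 0, x * p < l * p.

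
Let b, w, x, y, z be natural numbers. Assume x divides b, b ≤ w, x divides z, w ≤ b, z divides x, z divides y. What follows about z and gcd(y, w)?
z divides gcd(y, w)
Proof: b ≤ w and w ≤ b, therefore b = w. x divides z and z divides x, hence x = z. x divides b, so z divides b. Since b = w, z divides w. Since z divides y, z divides gcd(y, w).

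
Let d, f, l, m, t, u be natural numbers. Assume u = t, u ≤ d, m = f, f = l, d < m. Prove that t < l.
Since u = t and u ≤ d, t ≤ d. m = f and f = l, hence m = l. d < m, so d < l. From t ≤ d, t < l.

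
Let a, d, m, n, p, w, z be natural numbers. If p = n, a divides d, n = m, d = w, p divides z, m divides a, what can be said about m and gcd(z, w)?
m divides gcd(z, w)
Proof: p = n and n = m, thus p = m. Since p divides z, m divides z. Since d = w and a divides d, a divides w. Since m divides a, m divides w. Since m divides z, m divides gcd(z, w).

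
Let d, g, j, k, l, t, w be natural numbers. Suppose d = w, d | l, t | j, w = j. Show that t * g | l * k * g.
d = w and w = j, thus d = j. d | l, so j | l. t | j, so t | l. Then t | l * k. Then t * g | l * k * g.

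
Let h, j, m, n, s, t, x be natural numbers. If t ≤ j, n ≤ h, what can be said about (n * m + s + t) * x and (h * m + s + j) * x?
(n * m + s + t) * x ≤ (h * m + s + j) * x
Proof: n ≤ h. By multiplying by a non-negative, n * m ≤ h * m. Then n * m + s ≤ h * m + s. t ≤ j, so n * m + s + t ≤ h * m + s + j. By multiplying by a non-negative, (n * m + s + t) * x ≤ (h * m + s + j) * x.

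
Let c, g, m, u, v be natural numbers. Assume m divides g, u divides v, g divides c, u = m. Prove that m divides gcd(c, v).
m divides g and g divides c, thus m divides c. From u = m and u divides v, m divides v. m divides c, so m divides gcd(c, v).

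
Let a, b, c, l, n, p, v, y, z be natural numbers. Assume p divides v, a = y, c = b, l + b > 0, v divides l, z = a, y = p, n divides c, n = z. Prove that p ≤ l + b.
p divides v and v divides l, so p divides l. z = a and a = y, so z = y. c = b and n divides c, therefore n divides b. n = z, so z divides b. z = y, so y divides b. y = p, so p divides b. Since p divides l, p divides l + b. From l + b > 0, p ≤ l + b.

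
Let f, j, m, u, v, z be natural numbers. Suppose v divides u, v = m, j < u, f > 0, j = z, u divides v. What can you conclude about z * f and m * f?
z * f < m * f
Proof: u divides v and v divides u, hence u = v. Since v = m, u = m. From j = z and j < u, z < u. u = m, so z < m. From f > 0, by multiplying by a positive, z * f < m * f.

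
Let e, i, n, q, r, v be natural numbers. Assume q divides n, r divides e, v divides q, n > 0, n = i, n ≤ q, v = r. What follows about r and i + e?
r divides i + e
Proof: q divides n and n > 0, thus q ≤ n. n ≤ q, so q = n. Since n = i, q = i. v = r and v divides q, hence r divides q. q = i, so r divides i. r divides e, so r divides i + e.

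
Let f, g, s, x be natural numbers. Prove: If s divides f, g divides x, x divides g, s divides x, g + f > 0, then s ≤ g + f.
From x divides g and g divides x, x = g. s divides x, so s divides g. Since s divides f, s divides g + f. g + f > 0, so s ≤ g + f.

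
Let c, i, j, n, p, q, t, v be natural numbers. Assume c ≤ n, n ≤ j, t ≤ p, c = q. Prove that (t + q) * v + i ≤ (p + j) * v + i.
c ≤ n and n ≤ j, so c ≤ j. Because c = q, q ≤ j. From t ≤ p, t + q ≤ p + j. By multiplying by a non-negative, (t + q) * v ≤ (p + j) * v. Then (t + q) * v + i ≤ (p + j) * v + i.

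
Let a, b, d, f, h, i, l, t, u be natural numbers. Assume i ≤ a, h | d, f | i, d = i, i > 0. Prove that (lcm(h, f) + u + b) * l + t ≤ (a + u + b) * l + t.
d = i and h | d, thus h | i. Since f | i, lcm(h, f) | i. Since i > 0, lcm(h, f) ≤ i. i ≤ a, so lcm(h, f) ≤ a. Then lcm(h, f) + u ≤ a + u. Then lcm(h, f) + u + b ≤ a + u + b. Then (lcm(h, f) + u + b) * l ≤ (a + u + b) * l. Then (lcm(h, f) + u + b) * l + t ≤ (a + u + b) * l + t.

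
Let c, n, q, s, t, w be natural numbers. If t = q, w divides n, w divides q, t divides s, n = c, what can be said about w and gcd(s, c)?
w divides gcd(s, c)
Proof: t = q and t divides s, thus q divides s. w divides q, so w divides s. Because n = c and w divides n, w divides c. Since w divides s, w divides gcd(s, c).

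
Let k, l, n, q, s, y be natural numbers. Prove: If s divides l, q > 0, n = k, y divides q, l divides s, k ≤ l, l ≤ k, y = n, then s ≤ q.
From k ≤ l and l ≤ k, k = l. Because l divides s and s divides l, l = s. k = l, so k = s. y = n and n = k, so y = k. y divides q, so k divides q. Since k = s, s divides q. Because q > 0, s ≤ q.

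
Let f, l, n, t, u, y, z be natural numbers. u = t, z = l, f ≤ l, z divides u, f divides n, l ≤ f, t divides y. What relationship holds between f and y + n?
f divides y + n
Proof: l ≤ f and f ≤ l, hence l = f. From z = l, z = f. From u = t and z divides u, z divides t. Since t divides y, z divides y. Because z = f, f divides y. f divides n, so f divides y + n.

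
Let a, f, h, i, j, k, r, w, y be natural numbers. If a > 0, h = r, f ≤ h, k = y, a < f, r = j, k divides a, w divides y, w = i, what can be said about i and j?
i < j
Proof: h = r and r = j, hence h = j. k = y and k divides a, so y divides a. Since w divides y, w divides a. w = i, so i divides a. Since a > 0, i ≤ a. a < f and f ≤ h, so a < h. i ≤ a, so i < h. Since h = j, i < j.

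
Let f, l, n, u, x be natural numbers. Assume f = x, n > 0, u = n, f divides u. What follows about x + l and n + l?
x + l ≤ n + l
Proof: Because u = n and f divides u, f divides n. n > 0, so f ≤ n. f = x, so x ≤ n. Then x + l ≤ n + l.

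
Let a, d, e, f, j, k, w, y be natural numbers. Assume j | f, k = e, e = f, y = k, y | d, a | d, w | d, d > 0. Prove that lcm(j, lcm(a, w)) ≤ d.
Since k = e and e = f, k = f. y = k and y | d, thus k | d. Since k = f, f | d. Because j | f, j | d. a | d and w | d, so lcm(a, w) | d. Since j | d, lcm(j, lcm(a, w)) | d. From d > 0, lcm(j, lcm(a, w)) ≤ d.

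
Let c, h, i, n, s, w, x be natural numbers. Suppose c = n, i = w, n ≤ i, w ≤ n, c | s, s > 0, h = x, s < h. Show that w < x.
i = w and n ≤ i, therefore n ≤ w. Since w ≤ n, n = w. c = n, so c = w. Since c | s and s > 0, c ≤ s. c = w, so w ≤ s. h = x and s < h, so s < x. Because w ≤ s, w < x.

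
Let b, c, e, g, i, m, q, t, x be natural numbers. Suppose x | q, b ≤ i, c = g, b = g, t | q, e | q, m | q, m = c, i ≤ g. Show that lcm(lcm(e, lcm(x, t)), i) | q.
Because x | q and t | q, lcm(x, t) | q. Since e | q, lcm(e, lcm(x, t)) | q. m = c and c = g, thus m = g. b = g and b ≤ i, so g ≤ i. i ≤ g, so g = i. Since m = g, m = i. m | q, so i | q. lcm(e, lcm(x, t)) | q, so lcm(lcm(e, lcm(x, t)), i) | q.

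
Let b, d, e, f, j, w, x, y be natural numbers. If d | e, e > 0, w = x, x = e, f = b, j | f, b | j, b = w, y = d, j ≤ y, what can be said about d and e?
d = e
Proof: From d | e and e > 0, d ≤ e. w = x and x = e, therefore w = e. Because f = b and j | f, j | b. b | j, so j = b. Since b = w, j = w. y = d and j ≤ y, thus j ≤ d. j = w, so w ≤ d. Since w = e, e ≤ d. d ≤ e, so d = e.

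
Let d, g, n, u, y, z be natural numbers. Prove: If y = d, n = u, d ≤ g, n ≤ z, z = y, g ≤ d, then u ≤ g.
Because z = y and y = d, z = d. d ≤ g and g ≤ d, thus d = g. From z = d, z = g. From n = u and n ≤ z, u ≤ z. z = g, so u ≤ g.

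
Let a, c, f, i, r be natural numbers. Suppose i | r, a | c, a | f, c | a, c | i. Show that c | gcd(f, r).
a | c and c | a, hence a = c. Since a | f, c | f. c | i and i | r, hence c | r. c | f, so c | gcd(f, r).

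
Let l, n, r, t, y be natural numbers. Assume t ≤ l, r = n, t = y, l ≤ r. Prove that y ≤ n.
t ≤ l and l ≤ r, hence t ≤ r. t = y, so y ≤ r. Since r = n, y ≤ n.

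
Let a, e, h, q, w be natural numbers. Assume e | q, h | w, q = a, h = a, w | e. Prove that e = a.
q = a and e | q, thus e | a. h = a and h | w, so a | w. w | e, so a | e. e | a, so e = a.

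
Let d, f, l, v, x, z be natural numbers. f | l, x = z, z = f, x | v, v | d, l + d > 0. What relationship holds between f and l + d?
f ≤ l + d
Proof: Since x = z and z = f, x = f. From x | v and v | d, x | d. x = f, so f | d. Since f | l, f | l + d. Since l + d > 0, f ≤ l + d.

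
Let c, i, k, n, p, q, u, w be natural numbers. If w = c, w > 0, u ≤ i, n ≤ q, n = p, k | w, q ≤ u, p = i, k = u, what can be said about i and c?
i ≤ c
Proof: n = p and p = i, thus n = i. From n ≤ q and q ≤ u, n ≤ u. Since n = i, i ≤ u. Since u ≤ i, u = i. k = u and k | w, thus u | w. Since w > 0, u ≤ w. u = i, so i ≤ w. w = c, so i ≤ c.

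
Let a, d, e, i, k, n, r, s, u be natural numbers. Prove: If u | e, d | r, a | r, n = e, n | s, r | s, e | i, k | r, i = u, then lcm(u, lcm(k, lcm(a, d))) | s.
i = u and e | i, so e | u. Since u | e, e = u. Since n = e, n = u. Since n | s, u | s. From a | r and d | r, lcm(a, d) | r. k | r, so lcm(k, lcm(a, d)) | r. Because r | s, lcm(k, lcm(a, d)) | s. Since u | s, lcm(u, lcm(k, lcm(a, d))) | s.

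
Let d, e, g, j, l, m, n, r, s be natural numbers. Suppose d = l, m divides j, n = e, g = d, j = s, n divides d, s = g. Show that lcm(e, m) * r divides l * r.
n = e and n divides d, thus e divides d. j = s and s = g, so j = g. Since g = d, j = d. Since m divides j, m divides d. e divides d, so lcm(e, m) divides d. Since d = l, lcm(e, m) divides l. Then lcm(e, m) * r divides l * r.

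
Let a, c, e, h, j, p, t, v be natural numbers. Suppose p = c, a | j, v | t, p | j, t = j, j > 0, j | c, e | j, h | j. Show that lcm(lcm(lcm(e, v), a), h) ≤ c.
p = c and p | j, so c | j. Since j | c, j = c. t = j and v | t, thus v | j. e | j, so lcm(e, v) | j. Since a | j, lcm(lcm(e, v), a) | j. h | j, so lcm(lcm(lcm(e, v), a), h) | j. j > 0, so lcm(lcm(lcm(e, v), a), h) ≤ j. From j = c, lcm(lcm(lcm(e, v), a), h) ≤ c.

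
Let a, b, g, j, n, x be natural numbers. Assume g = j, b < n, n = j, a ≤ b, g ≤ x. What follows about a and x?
a < x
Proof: n = j and b < n, therefore b < j. Because a ≤ b, a < j. g = j and g ≤ x, hence j ≤ x. a < j, so a < x.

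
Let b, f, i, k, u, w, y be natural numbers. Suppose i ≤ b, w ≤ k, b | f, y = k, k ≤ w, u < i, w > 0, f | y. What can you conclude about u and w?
u < w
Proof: From u < i and i ≤ b, u < b. k ≤ w and w ≤ k, therefore k = w. Because b | f and f | y, b | y. y = k, so b | k. Since k = w, b | w. w > 0, so b ≤ w. Since u < b, u < w.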